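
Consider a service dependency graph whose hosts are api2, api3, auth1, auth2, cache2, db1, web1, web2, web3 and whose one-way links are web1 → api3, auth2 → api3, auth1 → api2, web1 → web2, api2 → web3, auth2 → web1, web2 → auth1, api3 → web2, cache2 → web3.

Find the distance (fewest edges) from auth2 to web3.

5

Distance 0: auth2.
Distance 1: api3, web1.
Distance 2: web2.
Distance 3: auth1.
Distance 4: api2.
Distance 5: web3 — contains web3.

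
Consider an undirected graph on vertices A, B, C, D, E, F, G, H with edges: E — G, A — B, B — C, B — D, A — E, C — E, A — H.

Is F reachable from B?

Explore from B.
Distance 1: reach A, C, D.
Distance 2: reach E, H.
Distance 3: reach G.
The search is exhausted without reaching F; it lies in a different component.

No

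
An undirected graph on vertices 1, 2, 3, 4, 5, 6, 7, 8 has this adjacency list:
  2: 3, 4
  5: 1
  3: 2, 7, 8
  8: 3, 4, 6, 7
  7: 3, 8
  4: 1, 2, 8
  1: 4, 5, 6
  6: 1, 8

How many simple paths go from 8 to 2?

8–3–2
8–4–2
8–6–1–4–2
8–7–3–2

4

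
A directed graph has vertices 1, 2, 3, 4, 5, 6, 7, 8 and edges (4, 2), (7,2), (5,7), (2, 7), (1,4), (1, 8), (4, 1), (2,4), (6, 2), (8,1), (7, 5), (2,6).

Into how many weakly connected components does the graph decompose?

2

From 1: component {1, 2, 4, 5, 6, 7, 8}.
From 3: component {3}.
That's 2 components.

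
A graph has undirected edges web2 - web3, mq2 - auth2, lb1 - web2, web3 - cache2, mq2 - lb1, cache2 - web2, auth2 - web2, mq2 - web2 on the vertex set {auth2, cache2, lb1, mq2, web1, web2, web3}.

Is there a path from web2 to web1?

No

Explore from web2.
Distance 1: reach auth2, cache2, lb1, mq2, web3.
The search is exhausted without reaching web1; it lies in a different component.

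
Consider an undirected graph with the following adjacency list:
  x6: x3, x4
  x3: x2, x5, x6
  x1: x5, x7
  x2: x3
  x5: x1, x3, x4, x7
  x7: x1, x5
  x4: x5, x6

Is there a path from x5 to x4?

Yes

Explore from x5.
Distance 1: reach x1, x3, x4, x7.
Found x4.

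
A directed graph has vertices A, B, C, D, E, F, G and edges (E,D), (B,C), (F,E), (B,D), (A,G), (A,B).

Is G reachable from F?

Explore from F.
Distance 1: reach E.
Distance 2: reach D.
The search from F is exhausted; no directed path reaches G.

No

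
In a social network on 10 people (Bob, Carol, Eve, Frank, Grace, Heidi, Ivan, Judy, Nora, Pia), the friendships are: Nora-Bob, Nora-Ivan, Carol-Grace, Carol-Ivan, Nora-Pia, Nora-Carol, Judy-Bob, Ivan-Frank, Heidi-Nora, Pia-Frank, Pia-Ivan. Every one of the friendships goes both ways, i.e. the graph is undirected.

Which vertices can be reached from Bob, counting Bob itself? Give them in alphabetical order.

Bob, Carol, Frank, Grace, Heidi, Ivan, Judy, Nora, Pia

Start at Bob.
Its neighbours: Judy, Nora.
Then their neighbours: Carol, Heidi, Ivan, Pia.
Then next layer: Frank, Grace.
Nothing further is reachable.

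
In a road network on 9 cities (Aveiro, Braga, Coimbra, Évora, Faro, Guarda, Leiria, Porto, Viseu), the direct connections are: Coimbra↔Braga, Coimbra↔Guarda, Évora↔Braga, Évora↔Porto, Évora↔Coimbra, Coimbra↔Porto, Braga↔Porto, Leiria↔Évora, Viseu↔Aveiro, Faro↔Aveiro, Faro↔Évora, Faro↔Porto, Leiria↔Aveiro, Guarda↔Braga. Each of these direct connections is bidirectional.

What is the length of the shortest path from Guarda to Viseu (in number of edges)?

5

Distance 0: Guarda.
Distance 1: Braga, Coimbra.
Distance 2: Évora, Porto.
Distance 3: Faro, Leiria.
Distance 4: Aveiro.
Distance 5: Viseu — contains Viseu.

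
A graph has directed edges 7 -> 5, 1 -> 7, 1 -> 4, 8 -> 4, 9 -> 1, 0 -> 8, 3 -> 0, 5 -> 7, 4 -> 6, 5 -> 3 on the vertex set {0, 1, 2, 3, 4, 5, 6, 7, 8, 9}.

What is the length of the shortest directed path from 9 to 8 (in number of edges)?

6

Distance 0: 9.
Distance 1: 1.
Distance 2: 4, 7.
Distance 3: 5, 6.
Distance 4: 3.
Distance 5: 0.
Distance 6: 8 — contains 8.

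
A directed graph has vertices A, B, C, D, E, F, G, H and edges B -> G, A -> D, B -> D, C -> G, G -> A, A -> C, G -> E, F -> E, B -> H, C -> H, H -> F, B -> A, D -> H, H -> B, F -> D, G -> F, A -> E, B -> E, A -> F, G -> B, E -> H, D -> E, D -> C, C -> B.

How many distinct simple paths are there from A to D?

A→C→B→D
A→C→B→E→H→F→D
A→C→B→G→E→H→F→D
A→C→B→G→F→D
A→C→B→H→F→D
A→C→G→B→D
A→C→G→B→E→H→F→D
A→C→G→B→H→F→D
... and 13 more.

21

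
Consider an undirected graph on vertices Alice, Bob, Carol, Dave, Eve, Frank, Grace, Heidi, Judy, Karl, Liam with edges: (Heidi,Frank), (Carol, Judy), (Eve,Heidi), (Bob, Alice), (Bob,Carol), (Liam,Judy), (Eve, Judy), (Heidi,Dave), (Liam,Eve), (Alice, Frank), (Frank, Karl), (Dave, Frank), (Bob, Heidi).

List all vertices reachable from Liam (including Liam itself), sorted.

Start at Liam.
Its neighbours: Eve, Judy.
Then their neighbours: Carol, Heidi.
Then next layer: Bob, Dave, Frank.
Then next layer: Alice, Karl.
Nothing further is reachable.

Alice, Bob, Carol, Dave, Eve, Frank, Heidi, Judy, Karl, Liam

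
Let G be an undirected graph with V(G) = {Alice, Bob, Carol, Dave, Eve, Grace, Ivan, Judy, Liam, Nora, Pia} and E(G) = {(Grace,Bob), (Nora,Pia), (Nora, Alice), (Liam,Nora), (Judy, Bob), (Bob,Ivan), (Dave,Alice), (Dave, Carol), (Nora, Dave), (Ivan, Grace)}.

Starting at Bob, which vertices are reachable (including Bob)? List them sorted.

Bob, Grace, Ivan, Judy

Start at Bob.
Its neighbours: Grace, Ivan, Judy.
Nothing further is reachable.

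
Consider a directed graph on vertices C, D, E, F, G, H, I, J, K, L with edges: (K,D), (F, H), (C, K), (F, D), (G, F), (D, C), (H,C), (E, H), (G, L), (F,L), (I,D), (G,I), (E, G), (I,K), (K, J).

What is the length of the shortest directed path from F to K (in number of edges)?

Distance 0: F.
Distance 1: D, H, L.
Distance 2: C.
Distance 3: K — contains K.

3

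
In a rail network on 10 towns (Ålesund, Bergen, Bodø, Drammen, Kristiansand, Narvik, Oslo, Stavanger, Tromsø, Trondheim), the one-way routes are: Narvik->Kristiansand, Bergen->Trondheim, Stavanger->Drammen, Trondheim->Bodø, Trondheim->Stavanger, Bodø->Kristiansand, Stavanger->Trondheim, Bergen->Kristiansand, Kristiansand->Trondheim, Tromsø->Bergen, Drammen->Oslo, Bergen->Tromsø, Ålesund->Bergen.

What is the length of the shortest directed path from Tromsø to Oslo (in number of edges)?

Distance 0: Tromsø.
Distance 1: Bergen.
Distance 2: Kristiansand, Trondheim.
Distance 3: Bodø, Stavanger.
Distance 4: Drammen.
Distance 5: Oslo — contains Oslo.

5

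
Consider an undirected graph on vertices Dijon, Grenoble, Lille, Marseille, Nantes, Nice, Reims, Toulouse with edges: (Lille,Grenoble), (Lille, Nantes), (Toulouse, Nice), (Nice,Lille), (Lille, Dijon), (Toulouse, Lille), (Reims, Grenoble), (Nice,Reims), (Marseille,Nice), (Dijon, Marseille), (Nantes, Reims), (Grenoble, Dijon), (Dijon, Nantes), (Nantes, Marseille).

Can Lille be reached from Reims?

Yes

Explore from Reims.
Distance 1: reach Grenoble, Nantes, Nice.
Distance 2: reach Dijon, Lille, Marseille, Toulouse.
Found Lille.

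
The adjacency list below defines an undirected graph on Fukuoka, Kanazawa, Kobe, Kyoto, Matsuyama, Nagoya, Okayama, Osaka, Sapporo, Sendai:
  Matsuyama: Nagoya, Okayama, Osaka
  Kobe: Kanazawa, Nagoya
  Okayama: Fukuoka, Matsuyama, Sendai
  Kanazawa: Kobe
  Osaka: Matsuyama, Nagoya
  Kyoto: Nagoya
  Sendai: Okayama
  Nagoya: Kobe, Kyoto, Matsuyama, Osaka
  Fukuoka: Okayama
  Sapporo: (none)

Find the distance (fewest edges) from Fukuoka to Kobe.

4

Distance 0: Fukuoka.
Distance 1: Okayama.
Distance 2: Matsuyama, Sendai.
Distance 3: Nagoya, Osaka.
Distance 4: Kobe, Kyoto — contains Kobe.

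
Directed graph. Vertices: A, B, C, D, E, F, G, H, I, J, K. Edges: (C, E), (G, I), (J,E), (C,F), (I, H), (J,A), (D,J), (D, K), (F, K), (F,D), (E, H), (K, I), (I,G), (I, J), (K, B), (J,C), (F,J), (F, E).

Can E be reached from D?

Yes

Explore from D.
Distance 1: reach J, K.
Distance 2: reach A, B, C, E, I.
Found E.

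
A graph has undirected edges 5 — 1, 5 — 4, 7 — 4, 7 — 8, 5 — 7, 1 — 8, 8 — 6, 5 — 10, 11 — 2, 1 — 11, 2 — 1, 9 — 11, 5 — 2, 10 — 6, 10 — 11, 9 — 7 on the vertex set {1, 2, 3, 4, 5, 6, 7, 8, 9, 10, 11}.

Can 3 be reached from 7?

Explore from 7.
Distance 1: reach 4, 5, 8, 9.
Distance 2: reach 1, 2, 6, 10, 11.
The search is exhausted without reaching 3; it lies in a different component.

No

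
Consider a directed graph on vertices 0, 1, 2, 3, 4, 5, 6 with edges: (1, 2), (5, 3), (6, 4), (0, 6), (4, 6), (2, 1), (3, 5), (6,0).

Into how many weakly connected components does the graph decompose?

From 0: component {0, 4, 6}.
From 1: component {1, 2}.
From 3: component {3, 5}.
That's 3 components.

3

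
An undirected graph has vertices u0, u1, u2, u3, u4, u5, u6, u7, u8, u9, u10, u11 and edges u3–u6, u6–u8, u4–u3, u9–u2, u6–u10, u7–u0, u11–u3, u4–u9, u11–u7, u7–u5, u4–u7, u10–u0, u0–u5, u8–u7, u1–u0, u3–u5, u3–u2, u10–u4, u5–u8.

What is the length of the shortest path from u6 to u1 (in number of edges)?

Distance 0: u6.
Distance 1: u3, u8, u10.
Distance 2: u0, u2, u4, u5, u7, u11.
Distance 3: u1, u9 — contains u1.

3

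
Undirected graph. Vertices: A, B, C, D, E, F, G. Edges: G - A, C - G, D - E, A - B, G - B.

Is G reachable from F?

No

F has no edges, so nothing is reachable from it.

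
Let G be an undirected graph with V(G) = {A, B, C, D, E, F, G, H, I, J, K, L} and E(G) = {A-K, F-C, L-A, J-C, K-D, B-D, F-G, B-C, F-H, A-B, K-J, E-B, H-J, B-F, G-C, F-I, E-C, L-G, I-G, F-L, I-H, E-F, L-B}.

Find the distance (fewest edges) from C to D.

Distance 0: C.
Distance 1: B, E, F, G, J.
Distance 2: A, D, H, I, K, L — contains D.

2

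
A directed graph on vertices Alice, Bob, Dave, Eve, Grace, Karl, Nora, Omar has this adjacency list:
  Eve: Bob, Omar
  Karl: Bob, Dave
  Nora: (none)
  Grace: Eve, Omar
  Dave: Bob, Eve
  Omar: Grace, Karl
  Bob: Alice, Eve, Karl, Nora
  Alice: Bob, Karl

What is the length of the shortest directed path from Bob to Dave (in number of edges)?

Distance 0: Bob.
Distance 1: Alice, Eve, Karl, Nora.
Distance 2: Dave, Omar — contains Dave.

2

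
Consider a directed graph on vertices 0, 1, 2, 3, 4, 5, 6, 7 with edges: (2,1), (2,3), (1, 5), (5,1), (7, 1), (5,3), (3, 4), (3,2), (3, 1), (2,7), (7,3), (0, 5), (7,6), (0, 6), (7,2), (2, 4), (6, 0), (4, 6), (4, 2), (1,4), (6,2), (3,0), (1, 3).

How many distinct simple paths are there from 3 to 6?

11

3→0→5→1→4→2→7→6
3→0→5→1→4→6
3→0→6
3→1→4→2→7→6
3→1→4→6
3→2→1→4→6
3→2→4→6
3→2→7→1→4→6
3→2→7→6
3→4→2→7→6
3→4→6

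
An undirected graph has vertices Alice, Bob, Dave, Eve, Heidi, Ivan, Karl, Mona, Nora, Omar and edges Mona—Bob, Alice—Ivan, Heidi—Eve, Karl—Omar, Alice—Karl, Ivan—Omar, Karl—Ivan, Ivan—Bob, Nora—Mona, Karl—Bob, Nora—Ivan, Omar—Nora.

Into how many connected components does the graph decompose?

3

From Alice: component {Alice, Bob, Ivan, Karl, Mona, Nora, Omar}.
From Dave: component {Dave}.
From Eve: component {Eve, Heidi}.
That's 3 components.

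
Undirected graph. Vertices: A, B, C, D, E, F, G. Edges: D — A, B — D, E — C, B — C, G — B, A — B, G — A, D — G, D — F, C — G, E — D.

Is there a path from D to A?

Yes

Explore from D.
Distance 1: reach A, B, E, F, G.
Found A.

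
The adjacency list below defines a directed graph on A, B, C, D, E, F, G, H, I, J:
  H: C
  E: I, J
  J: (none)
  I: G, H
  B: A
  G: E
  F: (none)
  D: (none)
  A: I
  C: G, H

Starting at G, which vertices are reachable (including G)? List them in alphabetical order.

C, E, G, H, I, J

Start at G.
Its neighbours: E.
Then their neighbours: I, J.
Then next layer: H.
Then next layer: C.
Nothing further is reachable.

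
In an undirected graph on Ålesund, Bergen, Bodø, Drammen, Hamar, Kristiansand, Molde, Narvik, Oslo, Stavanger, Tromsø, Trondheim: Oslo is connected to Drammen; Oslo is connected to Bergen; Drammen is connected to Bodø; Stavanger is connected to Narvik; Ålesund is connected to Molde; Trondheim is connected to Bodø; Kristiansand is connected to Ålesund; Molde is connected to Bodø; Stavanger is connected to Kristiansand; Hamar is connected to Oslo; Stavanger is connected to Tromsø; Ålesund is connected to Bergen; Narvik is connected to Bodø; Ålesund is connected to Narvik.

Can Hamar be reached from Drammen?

Yes

Explore from Drammen.
Distance 1: reach Bodø, Oslo.
Distance 2: reach Bergen, Hamar, Molde, Narvik, Trondheim.
Found Hamar.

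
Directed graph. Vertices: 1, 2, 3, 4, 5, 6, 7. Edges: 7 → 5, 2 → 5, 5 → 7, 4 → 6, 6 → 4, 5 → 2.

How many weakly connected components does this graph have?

From 1: component {1}.
From 2: component {2, 5, 7}.
From 3: component {3}.
From 4: component {4, 6}.
That's 4 components.

4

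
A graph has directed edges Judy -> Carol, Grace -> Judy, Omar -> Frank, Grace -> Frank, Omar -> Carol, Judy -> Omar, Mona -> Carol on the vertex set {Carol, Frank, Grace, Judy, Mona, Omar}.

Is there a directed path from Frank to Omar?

Frank has no outgoing edges, so nothing is reachable from it.

No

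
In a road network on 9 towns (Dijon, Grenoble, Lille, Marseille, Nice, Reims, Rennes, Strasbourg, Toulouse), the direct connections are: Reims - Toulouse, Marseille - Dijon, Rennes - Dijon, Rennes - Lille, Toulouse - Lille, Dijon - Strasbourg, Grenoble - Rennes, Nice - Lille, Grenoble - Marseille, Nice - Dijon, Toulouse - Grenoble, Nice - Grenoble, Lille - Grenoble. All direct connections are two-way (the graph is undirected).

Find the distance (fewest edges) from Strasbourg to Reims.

5

Distance 0: Strasbourg.
Distance 1: Dijon.
Distance 2: Marseille, Nice, Rennes.
Distance 3: Grenoble, Lille.
Distance 4: Toulouse.
Distance 5: Reims — contains Reims.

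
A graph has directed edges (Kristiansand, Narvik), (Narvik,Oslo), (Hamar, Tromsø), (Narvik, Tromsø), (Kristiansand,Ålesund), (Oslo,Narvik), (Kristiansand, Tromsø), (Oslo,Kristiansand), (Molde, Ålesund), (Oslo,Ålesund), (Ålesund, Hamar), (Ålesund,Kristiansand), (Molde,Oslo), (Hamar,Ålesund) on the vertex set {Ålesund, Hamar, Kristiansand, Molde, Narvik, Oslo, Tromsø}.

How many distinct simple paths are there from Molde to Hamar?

3

Molde→Ålesund→Hamar
Molde→Oslo→Ålesund→Hamar
Molde→Oslo→Kristiansand→Ålesund→Hamar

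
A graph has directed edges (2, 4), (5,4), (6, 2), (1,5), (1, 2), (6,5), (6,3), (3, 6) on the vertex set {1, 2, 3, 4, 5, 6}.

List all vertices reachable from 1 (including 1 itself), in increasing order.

1, 2, 4, 5

Start at 1.
Its neighbours: 2, 5.
Then their neighbours: 4.
Nothing further is reachable.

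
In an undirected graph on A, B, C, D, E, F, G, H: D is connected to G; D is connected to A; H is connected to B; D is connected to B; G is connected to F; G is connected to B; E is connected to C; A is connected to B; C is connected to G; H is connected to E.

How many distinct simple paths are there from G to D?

5

G–B–A–D
G–B–D
G–C–E–H–B–A–D
G–C–E–H–B–D
G–D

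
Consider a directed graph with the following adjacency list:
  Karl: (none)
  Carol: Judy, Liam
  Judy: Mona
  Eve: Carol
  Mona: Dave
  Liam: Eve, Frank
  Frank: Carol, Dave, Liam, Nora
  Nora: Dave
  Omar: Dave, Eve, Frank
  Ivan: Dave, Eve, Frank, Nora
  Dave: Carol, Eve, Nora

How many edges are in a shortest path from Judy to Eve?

3

Distance 0: Judy.
Distance 1: Mona.
Distance 2: Dave.
Distance 3: Carol, Eve, Nora — contains Eve.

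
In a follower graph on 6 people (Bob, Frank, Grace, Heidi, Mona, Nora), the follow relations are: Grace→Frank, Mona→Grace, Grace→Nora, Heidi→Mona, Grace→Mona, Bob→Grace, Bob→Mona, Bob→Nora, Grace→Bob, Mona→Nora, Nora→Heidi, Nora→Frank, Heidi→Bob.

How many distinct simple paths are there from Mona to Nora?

Mona→Grace→Bob→Nora
Mona→Grace→Nora
Mona→Nora

3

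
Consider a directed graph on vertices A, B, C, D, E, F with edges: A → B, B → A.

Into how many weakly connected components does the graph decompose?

From A: component {A, B}.
From C: component {C}.
From D: component {D}.
From E: component {E}.
From F: component {F}.
That's 5 components.

5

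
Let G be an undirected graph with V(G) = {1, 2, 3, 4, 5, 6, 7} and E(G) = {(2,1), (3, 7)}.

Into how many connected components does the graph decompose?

5

From 1: component {1, 2}.
From 3: component {3, 7}.
From 4: component {4}.
From 5: component {5}.
From 6: component {6}.
That's 5 components.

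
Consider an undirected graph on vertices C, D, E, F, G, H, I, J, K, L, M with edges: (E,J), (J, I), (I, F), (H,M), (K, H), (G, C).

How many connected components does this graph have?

5

From C: component {C, G}.
From D: component {D}.
From E: component {E, F, I, J}.
From H: component {H, K, M}.
From L: component {L}.
That's 5 components.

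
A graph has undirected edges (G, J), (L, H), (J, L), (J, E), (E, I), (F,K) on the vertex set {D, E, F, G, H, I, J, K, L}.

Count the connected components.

3

From D: component {D}.
From E: component {E, G, H, I, J, L}.
From F: component {F, K}.
That's 3 components.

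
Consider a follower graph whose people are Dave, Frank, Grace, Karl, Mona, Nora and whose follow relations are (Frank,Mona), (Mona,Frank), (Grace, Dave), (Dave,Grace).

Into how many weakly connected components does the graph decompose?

From Dave: component {Dave, Grace}.
From Frank: component {Frank, Mona}.
From Karl: component {Karl}.
From Nora: component {Nora}.
That's 4 components.

4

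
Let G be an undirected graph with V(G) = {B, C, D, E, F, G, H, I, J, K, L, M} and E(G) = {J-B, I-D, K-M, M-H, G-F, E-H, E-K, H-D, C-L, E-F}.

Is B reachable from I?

Explore from I.
Distance 1: reach D.
Distance 2: reach H.
Distance 3: reach E, M.
Distance 4: reach F, K.
Distance 5: reach G.
The search is exhausted without reaching B; it lies in a different component.

No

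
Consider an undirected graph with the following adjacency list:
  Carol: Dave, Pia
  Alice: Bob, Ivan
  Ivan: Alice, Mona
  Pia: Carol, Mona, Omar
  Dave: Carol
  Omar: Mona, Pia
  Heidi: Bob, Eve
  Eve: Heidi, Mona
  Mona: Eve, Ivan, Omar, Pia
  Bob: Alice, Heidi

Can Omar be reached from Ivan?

Yes

Explore from Ivan.
Distance 1: reach Alice, Mona.
Distance 2: reach Bob, Eve, Omar, Pia.
Found Omar.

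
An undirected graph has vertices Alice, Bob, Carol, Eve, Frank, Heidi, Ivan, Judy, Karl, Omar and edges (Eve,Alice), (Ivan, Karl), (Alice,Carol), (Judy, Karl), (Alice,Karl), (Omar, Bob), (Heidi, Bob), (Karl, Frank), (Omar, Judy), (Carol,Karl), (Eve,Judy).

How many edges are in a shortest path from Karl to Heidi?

4

Distance 0: Karl.
Distance 1: Alice, Carol, Frank, Ivan, Judy.
Distance 2: Eve, Omar.
Distance 3: Bob.
Distance 4: Heidi — contains Heidi.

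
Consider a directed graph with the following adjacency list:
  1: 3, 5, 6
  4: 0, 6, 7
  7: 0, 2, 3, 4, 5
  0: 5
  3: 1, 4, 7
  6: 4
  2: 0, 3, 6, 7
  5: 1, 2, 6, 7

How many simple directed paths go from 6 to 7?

5

6→4→0→5→1→3→7
6→4→0→5→2→3→7
6→4→0→5→2→7
6→4→0→5→7
6→4→7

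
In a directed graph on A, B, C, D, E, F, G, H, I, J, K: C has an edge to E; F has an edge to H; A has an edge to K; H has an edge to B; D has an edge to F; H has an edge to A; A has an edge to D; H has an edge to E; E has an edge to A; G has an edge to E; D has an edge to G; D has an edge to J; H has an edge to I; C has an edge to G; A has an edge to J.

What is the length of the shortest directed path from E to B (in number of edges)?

5

Distance 0: E.
Distance 1: A.
Distance 2: D, J, K.
Distance 3: F, G.
Distance 4: H.
Distance 5: B, I — contains B.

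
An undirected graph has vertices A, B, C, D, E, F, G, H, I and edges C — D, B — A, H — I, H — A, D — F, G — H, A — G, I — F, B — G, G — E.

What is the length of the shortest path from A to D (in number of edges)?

Distance 0: A.
Distance 1: B, G, H.
Distance 2: E, I.
Distance 3: F.
Distance 4: D — contains D.

4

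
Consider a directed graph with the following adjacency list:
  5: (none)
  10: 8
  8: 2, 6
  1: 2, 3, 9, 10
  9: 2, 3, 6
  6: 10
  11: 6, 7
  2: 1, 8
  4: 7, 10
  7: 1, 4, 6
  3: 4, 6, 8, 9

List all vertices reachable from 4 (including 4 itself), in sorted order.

1, 2, 3, 4, 6, 7, 8, 9, 10

Start at 4.
Its neighbours: 7, 10.
Then their neighbours: 1, 6, 8.
Then next layer: 2, 3, 9.
Nothing further is reachable.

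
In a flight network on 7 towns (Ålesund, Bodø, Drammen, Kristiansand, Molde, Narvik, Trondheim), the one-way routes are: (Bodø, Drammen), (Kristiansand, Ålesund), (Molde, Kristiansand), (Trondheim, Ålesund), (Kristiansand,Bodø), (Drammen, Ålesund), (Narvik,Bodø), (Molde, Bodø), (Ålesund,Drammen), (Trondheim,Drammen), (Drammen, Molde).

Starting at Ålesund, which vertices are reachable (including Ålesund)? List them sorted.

Start at Ålesund.
Its neighbours: Drammen.
Then their neighbours: Molde.
Then next layer: Bodø, Kristiansand.
Nothing further is reachable.

Ålesund, Bodø, Drammen, Kristiansand, Molde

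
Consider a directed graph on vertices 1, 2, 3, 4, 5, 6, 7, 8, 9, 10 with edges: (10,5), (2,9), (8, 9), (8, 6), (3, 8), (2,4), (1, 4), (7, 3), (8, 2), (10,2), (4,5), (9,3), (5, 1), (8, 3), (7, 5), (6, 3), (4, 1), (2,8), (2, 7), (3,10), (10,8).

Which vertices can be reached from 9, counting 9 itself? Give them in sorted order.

Start at 9.
Its neighbours: 3.
Then their neighbours: 8, 10.
Then next layer: 2, 5, 6.
Then next layer: 1, 4, 7.
Every vertex is now reached.

1, 2, 3, 4, 5, 6, 7, 8, 9, 10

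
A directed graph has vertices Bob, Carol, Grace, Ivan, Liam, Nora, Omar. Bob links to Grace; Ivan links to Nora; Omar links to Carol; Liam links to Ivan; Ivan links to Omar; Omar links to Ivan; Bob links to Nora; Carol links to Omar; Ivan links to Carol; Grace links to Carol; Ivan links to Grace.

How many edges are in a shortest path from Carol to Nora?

Distance 0: Carol.
Distance 1: Omar.
Distance 2: Ivan.
Distance 3: Grace, Nora — contains Nora.

3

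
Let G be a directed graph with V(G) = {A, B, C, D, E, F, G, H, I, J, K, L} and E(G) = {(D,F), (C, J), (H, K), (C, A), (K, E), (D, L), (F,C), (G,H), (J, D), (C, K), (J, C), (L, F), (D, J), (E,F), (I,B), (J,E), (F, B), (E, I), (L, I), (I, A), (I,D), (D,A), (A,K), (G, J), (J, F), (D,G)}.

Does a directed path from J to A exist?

Explore from J.
Distance 1: reach C, D, E, F.
Distance 2: reach A, B, G, I, K, L.
Found A.

Yes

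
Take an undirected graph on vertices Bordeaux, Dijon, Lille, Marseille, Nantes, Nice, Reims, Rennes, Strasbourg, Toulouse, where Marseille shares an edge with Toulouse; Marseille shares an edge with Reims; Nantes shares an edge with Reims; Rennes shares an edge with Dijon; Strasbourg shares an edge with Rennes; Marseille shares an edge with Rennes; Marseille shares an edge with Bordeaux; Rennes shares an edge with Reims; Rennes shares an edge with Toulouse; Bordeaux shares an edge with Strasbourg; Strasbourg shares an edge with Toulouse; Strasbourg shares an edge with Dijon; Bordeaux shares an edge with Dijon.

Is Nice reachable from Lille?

Lille has no edges, so nothing is reachable from it.

No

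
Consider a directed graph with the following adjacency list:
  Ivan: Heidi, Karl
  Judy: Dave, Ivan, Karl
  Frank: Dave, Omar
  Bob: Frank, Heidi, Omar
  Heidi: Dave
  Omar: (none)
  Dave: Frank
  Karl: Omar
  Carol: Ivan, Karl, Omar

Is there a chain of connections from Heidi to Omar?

Yes

Explore from Heidi.
Distance 1: reach Dave.
Distance 2: reach Frank.
Distance 3: reach Omar.
Found Omar.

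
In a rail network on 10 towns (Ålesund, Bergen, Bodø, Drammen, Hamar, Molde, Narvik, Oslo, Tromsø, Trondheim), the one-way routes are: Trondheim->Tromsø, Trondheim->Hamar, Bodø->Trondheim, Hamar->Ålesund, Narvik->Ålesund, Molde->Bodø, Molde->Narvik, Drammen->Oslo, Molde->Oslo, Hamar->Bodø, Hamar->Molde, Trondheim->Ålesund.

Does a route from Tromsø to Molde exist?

No

Tromsø has no outgoing edges, so nothing is reachable from it.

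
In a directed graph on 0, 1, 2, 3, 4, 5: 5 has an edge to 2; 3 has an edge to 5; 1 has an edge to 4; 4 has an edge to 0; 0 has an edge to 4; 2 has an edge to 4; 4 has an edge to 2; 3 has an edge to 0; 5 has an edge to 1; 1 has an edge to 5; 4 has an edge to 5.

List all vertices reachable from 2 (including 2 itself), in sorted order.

0, 1, 2, 4, 5

Start at 2.
Its neighbours: 4.
Then their neighbours: 0, 5.
Then next layer: 1.
Nothing further is reachable.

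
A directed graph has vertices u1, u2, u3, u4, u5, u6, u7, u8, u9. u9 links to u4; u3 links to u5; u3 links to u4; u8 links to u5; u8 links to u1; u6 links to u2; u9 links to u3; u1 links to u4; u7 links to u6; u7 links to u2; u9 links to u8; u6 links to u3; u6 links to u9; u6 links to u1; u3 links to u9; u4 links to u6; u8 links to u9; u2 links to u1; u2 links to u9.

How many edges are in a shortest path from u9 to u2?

3

Distance 0: u9.
Distance 1: u3, u4, u8.
Distance 2: u1, u5, u6.
Distance 3: u2 — contains u2.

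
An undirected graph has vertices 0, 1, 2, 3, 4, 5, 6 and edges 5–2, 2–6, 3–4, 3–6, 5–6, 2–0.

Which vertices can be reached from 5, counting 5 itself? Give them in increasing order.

Start at 5.
Its neighbours: 2, 6.
Then their neighbours: 0, 3.
Then next layer: 4.
Nothing further is reachable.

0, 2, 3, 4, 5, 6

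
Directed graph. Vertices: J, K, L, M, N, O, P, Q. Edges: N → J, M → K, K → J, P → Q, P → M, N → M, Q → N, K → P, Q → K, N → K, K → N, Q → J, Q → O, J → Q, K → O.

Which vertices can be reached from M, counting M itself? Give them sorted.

J, K, M, N, O, P, Q

Start at M.
Its neighbours: K.
Then their neighbours: J, N, O, P.
Then next layer: Q.
Nothing further is reachable.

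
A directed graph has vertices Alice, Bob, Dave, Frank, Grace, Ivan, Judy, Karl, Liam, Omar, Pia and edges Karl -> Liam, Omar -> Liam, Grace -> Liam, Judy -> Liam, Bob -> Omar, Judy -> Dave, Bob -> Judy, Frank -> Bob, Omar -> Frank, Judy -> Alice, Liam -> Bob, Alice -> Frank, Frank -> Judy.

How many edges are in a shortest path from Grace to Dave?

4

Distance 0: Grace.
Distance 1: Liam.
Distance 2: Bob.
Distance 3: Judy, Omar.
Distance 4: Alice, Dave, Frank — contains Dave.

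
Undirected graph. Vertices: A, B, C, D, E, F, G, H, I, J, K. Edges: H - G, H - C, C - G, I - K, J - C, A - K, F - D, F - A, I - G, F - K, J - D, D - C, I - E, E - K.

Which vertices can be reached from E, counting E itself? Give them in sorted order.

Start at E.
Its neighbours: I, K.
Then their neighbours: A, F, G.
Then next layer: C, D, H.
Then next layer: J.
Nothing further is reachable.

A, C, D, E, F, G, H, I, J, K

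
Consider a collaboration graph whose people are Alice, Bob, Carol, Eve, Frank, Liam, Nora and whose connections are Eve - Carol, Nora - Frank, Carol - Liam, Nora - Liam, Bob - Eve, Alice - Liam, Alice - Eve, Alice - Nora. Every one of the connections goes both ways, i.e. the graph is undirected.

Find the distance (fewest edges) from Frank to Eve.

Distance 0: Frank.
Distance 1: Nora.
Distance 2: Alice, Liam.
Distance 3: Carol, Eve — contains Eve.

3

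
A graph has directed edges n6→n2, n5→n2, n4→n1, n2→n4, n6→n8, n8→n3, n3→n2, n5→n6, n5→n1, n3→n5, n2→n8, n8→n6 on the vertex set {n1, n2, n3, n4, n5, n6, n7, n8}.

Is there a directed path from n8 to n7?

Explore from n8.
Distance 1: reach n3, n6.
Distance 2: reach n2, n5.
Distance 3: reach n1, n4.
The search from n8 is exhausted; no directed path reaches n7.

No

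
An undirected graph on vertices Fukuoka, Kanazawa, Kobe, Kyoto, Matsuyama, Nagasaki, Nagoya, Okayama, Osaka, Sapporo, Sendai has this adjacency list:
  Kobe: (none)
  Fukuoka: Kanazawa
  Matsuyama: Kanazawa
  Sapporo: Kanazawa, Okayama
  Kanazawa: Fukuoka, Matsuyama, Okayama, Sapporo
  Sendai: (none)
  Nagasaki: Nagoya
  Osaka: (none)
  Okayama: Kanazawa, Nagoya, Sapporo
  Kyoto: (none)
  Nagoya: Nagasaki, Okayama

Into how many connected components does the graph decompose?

5

From Fukuoka: component {Fukuoka, Kanazawa, Matsuyama, Nagasaki, Nagoya, Okayama, Sapporo}.
From Kobe: component {Kobe}.
From Kyoto: component {Kyoto}.
From Osaka: component {Osaka}.
From Sendai: component {Sendai}.
That's 5 components.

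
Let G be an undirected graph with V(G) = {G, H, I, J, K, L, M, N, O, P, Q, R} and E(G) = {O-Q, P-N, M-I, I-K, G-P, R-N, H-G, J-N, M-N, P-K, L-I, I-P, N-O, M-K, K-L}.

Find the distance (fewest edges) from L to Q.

Distance 0: L.
Distance 1: I, K.
Distance 2: M, P.
Distance 3: G, N.
Distance 4: H, J, O, R.
Distance 5: Q — contains Q.

5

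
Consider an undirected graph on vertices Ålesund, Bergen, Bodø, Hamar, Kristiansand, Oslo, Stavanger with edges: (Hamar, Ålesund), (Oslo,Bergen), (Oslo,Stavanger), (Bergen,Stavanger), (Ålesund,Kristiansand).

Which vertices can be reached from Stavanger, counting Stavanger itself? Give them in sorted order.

Bergen, Oslo, Stavanger

Start at Stavanger.
Its neighbours: Bergen, Oslo.
Nothing further is reachable.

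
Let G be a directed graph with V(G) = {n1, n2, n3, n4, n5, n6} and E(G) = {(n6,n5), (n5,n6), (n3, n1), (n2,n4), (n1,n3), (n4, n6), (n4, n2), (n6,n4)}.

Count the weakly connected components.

From n1: component {n1, n3}.
From n2: component {n2, n4, n5, n6}.
That's 2 components.

2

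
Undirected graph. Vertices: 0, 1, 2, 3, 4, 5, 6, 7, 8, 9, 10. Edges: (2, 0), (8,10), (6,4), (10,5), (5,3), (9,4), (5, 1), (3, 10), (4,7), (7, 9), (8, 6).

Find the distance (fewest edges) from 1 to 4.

5

Distance 0: 1.
Distance 1: 5.
Distance 2: 3, 10.
Distance 3: 8.
Distance 4: 6.
Distance 5: 4 — contains 4.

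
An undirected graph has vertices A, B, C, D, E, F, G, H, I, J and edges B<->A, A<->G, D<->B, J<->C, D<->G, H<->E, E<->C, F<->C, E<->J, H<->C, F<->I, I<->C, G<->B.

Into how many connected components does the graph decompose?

From A: component {A, B, D, G}.
From C: component {C, E, F, H, I, J}.
That's 2 components.

2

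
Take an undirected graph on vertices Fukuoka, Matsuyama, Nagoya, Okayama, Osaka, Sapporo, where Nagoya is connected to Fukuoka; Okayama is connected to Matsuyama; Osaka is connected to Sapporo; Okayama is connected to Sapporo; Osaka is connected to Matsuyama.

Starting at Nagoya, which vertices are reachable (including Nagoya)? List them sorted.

Fukuoka, Nagoya

Start at Nagoya.
Its neighbours: Fukuoka.
Nothing further is reachable.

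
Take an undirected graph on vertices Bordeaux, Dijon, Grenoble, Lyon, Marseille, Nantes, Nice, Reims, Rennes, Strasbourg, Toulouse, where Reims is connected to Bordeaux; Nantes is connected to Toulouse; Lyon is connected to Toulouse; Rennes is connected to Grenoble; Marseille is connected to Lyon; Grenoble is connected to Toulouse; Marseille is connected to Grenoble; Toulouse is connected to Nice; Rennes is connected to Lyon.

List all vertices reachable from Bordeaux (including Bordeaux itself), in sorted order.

Start at Bordeaux.
Its neighbours: Reims.
Nothing further is reachable.

Bordeaux, Reims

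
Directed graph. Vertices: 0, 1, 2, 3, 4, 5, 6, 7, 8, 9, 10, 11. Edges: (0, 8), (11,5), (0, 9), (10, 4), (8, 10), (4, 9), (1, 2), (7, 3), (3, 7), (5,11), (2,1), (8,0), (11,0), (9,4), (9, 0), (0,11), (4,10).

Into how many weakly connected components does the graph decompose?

From 0: component {0, 4, 5, 8, 9, 10, 11}.
From 1: component {1, 2}.
From 3: component {3, 7}.
From 6: component {6}.
That's 4 components.

4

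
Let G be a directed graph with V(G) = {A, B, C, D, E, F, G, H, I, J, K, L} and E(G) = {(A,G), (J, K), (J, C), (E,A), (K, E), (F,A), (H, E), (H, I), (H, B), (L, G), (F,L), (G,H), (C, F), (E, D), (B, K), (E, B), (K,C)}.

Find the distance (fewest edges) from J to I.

Distance 0: J.
Distance 1: C, K.
Distance 2: E, F.
Distance 3: A, B, D, L.
Distance 4: G.
Distance 5: H.
Distance 6: I — contains I.

6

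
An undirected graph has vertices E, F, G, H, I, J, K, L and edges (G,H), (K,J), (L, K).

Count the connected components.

5

From E: component {E}.
From F: component {F}.
From G: component {G, H}.
From I: component {I}.
From J: component {J, K, L}.
That's 5 components.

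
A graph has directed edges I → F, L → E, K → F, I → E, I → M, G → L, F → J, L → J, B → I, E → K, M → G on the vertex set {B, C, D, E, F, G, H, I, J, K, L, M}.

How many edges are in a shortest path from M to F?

Distance 0: M.
Distance 1: G.
Distance 2: L.
Distance 3: E, J.
Distance 4: K.
Distance 5: F — contains F.

5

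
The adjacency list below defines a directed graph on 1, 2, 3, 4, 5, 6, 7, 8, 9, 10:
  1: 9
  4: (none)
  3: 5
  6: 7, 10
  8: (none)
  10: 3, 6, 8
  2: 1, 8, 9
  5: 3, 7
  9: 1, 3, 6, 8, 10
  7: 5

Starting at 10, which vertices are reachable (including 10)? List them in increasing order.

3, 5, 6, 7, 8, 10

Start at 10.
Its neighbours: 3, 6, 8.
Then their neighbours: 5, 7.
Nothing further is reachable.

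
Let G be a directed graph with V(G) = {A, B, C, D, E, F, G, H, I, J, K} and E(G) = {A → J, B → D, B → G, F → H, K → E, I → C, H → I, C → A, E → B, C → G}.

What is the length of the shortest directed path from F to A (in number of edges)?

4

Distance 0: F.
Distance 1: H.
Distance 2: I.
Distance 3: C.
Distance 4: A, G — contains A.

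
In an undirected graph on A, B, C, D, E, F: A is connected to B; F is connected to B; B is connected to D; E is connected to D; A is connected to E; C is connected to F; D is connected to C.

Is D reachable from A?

Yes

Explore from A.
Distance 1: reach B, E.
Distance 2: reach D, F.
Found D.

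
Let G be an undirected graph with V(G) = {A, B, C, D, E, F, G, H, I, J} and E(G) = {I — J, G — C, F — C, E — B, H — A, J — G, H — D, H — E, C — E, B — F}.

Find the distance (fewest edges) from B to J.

4

Distance 0: B.
Distance 1: E, F.
Distance 2: C, H.
Distance 3: A, D, G.
Distance 4: J — contains J.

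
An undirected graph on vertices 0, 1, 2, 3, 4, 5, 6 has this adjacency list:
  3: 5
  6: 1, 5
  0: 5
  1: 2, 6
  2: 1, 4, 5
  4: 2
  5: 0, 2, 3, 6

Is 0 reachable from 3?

Explore from 3.
Distance 1: reach 5.
Distance 2: reach 0, 2, 6.
Found 0.

Yes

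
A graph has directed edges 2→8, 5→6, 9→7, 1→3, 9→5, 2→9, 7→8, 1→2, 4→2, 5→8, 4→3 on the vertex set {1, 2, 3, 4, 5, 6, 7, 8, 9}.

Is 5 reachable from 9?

Explore from 9.
Distance 1: reach 5, 7.
Found 5.

Yes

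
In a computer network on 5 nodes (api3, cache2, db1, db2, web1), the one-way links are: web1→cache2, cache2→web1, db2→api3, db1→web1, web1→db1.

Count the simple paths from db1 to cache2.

db1→web1→cache2

1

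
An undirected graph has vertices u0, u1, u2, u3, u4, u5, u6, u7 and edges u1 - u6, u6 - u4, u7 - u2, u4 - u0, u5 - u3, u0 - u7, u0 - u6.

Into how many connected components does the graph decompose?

From u0: component {u0, u1, u2, u4, u6, u7}.
From u3: component {u3, u5}.
That's 2 components.

2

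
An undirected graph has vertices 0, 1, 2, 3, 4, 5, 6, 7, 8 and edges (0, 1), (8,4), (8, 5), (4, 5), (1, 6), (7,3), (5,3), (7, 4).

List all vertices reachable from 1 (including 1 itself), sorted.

Start at 1.
Its neighbours: 0, 6.
Nothing further is reachable.

0, 1, 6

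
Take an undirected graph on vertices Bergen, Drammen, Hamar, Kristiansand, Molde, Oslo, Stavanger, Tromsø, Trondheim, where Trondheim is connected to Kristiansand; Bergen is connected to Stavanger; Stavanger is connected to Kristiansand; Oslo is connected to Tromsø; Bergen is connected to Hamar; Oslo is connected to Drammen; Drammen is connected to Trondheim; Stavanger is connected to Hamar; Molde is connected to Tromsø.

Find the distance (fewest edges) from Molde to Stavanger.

Distance 0: Molde.
Distance 1: Tromsø.
Distance 2: Oslo.
Distance 3: Drammen.
Distance 4: Trondheim.
Distance 5: Kristiansand.
Distance 6: Stavanger — contains Stavanger.

6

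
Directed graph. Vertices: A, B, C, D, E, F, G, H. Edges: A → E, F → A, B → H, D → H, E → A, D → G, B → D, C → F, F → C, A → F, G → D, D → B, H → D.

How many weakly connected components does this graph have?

2

From A: component {A, C, E, F}.
From B: component {B, D, G, H}.
That's 2 components.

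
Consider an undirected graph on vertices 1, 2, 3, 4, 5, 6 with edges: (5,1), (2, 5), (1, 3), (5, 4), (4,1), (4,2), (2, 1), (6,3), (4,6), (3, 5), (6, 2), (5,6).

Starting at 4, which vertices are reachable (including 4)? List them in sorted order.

1, 2, 3, 4, 5, 6

Start at 4.
Its neighbours: 1, 2, 5, 6.
Then their neighbours: 3.
Every vertex is now reached.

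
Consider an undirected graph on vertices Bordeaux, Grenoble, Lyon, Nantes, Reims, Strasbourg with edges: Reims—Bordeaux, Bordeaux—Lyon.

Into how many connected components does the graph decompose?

4

From Bordeaux: component {Bordeaux, Lyon, Reims}.
From Grenoble: component {Grenoble}.
From Nantes: component {Nantes}.
From Strasbourg: component {Strasbourg}.
That's 4 components.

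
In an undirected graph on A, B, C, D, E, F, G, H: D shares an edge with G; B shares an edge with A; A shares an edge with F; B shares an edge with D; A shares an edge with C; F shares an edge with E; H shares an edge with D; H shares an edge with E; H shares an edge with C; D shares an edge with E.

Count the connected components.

From A: component {A, B, C, D, E, F, G, H}.
That's 1 component.

1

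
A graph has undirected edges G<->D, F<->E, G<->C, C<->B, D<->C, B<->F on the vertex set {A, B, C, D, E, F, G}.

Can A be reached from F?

No

Explore from F.
Distance 1: reach B, E.
Distance 2: reach C.
Distance 3: reach D, G.
The search is exhausted without reaching A; it lies in a different component.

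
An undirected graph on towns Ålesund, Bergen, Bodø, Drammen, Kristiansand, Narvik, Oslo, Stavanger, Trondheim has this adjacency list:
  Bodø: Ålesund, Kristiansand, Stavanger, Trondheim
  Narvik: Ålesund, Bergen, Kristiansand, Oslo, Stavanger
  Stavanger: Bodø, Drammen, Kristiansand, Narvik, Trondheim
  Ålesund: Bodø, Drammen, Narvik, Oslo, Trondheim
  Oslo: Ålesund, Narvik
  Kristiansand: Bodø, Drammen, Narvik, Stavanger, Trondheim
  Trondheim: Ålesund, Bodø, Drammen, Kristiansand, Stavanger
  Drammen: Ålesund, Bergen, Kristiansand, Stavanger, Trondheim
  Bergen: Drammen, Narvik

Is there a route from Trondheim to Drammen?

Explore from Trondheim.
Distance 1: reach Ålesund, Bodø, Drammen, Kristiansand, Stavanger.
Found Drammen.

Yes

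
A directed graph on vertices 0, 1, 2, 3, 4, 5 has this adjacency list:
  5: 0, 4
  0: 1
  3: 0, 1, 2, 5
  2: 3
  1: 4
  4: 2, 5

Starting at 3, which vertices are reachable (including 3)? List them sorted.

0, 1, 2, 3, 4, 5

Start at 3.
Its neighbours: 0, 1, 2, 5.
Then their neighbours: 4.
Every vertex is now reached.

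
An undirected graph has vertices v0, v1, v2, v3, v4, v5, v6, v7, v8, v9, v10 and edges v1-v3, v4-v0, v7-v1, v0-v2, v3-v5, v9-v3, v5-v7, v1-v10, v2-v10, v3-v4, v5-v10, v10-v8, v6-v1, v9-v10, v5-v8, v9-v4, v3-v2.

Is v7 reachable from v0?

Explore from v0.
Distance 1: reach v2, v4.
Distance 2: reach v3, v9, v10.
Distance 3: reach v1, v5, v8.
Distance 4: reach v6, v7.
Found v7.

Yes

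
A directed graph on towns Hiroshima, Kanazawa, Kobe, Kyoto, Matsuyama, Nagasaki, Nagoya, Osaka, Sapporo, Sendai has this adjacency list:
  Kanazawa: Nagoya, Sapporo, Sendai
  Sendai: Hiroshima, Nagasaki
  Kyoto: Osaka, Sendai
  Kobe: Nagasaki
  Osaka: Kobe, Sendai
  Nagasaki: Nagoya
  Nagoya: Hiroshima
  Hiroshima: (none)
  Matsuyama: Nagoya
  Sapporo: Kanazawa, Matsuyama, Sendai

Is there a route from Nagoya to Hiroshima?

Explore from Nagoya.
Distance 1: reach Hiroshima.
Found Hiroshima.

Yes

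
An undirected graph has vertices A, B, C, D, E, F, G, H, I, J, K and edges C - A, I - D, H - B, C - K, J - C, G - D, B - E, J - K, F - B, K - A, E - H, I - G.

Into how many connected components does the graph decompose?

3

From A: component {A, C, J, K}.
From B: component {B, E, F, H}.
From D: component {D, G, I}.
That's 3 components.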